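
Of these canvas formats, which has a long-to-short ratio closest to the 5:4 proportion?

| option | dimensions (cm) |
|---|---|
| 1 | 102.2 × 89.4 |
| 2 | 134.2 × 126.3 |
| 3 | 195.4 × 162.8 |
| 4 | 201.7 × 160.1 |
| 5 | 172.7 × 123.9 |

4

Ratios (long/short): 1 ≈ 1.143; 2 ≈ 1.063; 3 ≈ 1.200; 4 ≈ 1.260; 5 ≈ 1.394.
5:4 ≈ 1.250; option 4 is nearest (Δ 0.010).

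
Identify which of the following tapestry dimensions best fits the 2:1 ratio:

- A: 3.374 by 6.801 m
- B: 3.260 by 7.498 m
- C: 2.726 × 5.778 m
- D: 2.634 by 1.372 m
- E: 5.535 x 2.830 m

A

Target 2:1 ≈ 2.000.
A: 2.016 (Δ0.016)  B: 2.300 (Δ0.300)  C: 2.120 (Δ0.120)  D: 1.920 (Δ0.080)  E: 1.956 (Δ0.044)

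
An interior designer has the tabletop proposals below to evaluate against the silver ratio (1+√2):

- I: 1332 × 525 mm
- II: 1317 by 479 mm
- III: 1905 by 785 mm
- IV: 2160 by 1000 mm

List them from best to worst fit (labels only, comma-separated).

I: 1332/525 ≈ 2.537 → |2.537 − 2.414| = 0.123
II: 1317/479 ≈ 2.749 → |2.749 − 2.414| = 0.335
III: 1905/785 ≈ 2.427 → |2.427 − 2.414| = 0.013
IV: 2160/1000 ≈ 2.160 → |2.160 − 2.414| = 0.254

III, I, IV, II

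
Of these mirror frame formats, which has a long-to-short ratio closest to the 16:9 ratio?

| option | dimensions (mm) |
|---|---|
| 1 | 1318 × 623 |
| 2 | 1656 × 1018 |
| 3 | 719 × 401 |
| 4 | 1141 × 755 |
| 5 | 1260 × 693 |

3

Target 16:9 ≈ 1.778.
1: 2.116 (Δ0.338)  2: 1.627 (Δ0.151)  3: 1.793 (Δ0.015)  4: 1.511 (Δ0.267)  5: 1.818 (Δ0.040)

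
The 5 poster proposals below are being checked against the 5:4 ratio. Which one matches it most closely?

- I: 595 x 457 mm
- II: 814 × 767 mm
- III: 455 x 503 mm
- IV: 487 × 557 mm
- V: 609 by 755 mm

Ratios (long/short): I ≈ 1.302; II ≈ 1.061; III ≈ 1.105; IV ≈ 1.144; V ≈ 1.240.
5:4 ≈ 1.250; option V is nearest (Δ 0.010).

V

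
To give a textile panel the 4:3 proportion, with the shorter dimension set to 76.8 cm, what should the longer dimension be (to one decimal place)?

102.4 cm

4:3 ≈ 1.33333.
Longer side = 76.8 × 1.33333 ≈ 102.400 → 102.4 cm.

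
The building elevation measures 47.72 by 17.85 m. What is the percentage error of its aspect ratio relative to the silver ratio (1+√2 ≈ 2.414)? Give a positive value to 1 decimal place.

10.7%

Ratio = 47.72 / 17.85 ≈ 2.6734.
Ideal silver ratio ≈ 2.4142. |2.6734 − 2.4142| / 2.4142 ≈ 10.74% → 10.7%.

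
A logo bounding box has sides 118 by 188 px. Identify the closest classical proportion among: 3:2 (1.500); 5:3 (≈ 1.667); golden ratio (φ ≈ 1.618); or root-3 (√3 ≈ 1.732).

188/118 ≈ 1.593. Nearest candidates are golden ratio (1.618, off by 0.025) and 5:3 (1.667, off by 0.074).

golden ratio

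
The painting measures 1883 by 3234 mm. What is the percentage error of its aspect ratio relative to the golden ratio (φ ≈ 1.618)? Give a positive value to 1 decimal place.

Ratio = 3234 / 1883 ≈ 1.7175.
Ideal golden ratio ≈ 1.6180. |1.7175 − 1.6180| / 1.6180 ≈ 6.15% → 6.1%.

6.1%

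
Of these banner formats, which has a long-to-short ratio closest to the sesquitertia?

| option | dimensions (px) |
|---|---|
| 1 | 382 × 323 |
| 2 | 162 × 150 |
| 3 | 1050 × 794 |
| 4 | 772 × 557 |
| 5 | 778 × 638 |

3

Target 4:3 ≈ 1.333.
1: 1.183 (Δ0.150)  2: 1.080 (Δ0.253)  3: 1.322 (Δ0.011)  4: 1.386 (Δ0.053)  5: 1.219 (Δ0.114)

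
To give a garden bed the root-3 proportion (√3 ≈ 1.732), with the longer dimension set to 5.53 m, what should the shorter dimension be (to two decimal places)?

3.19 m

root-3 ≈ 1.73205.
Shorter side = 5.53 ÷ 1.73205 ≈ 3.1927 → 3.19 m.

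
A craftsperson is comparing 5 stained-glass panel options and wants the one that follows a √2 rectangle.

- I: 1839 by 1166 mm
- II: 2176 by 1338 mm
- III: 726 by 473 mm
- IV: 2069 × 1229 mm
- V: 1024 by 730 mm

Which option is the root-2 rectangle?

V

Ratios (long/short): I ≈ 1.577; II ≈ 1.626; III ≈ 1.535; IV ≈ 1.683; V ≈ 1.403.
root-2 ≈ 1.414; option V is nearest (Δ 0.011).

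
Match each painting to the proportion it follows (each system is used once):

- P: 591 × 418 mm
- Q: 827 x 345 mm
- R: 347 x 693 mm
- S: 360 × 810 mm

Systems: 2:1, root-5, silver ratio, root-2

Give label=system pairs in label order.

P=root-2, Q=silver ratio, R=2:1, S=root-5

Ratios: P ≈ 1.414; Q ≈ 2.397; R ≈ 1.997; S ≈ 2.250.
Targets: 2:1 ≈ 2.000; root-5 ≈ 2.236; silver ratio ≈ 2.414; root-2 ≈ 1.414.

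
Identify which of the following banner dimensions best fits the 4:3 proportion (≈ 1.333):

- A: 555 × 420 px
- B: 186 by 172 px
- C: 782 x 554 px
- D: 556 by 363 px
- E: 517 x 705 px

Ratios (long/short): A ≈ 1.321; B ≈ 1.081; C ≈ 1.412; D ≈ 1.532; E ≈ 1.364.
4:3 ≈ 1.333; option A is nearest (Δ 0.012).

A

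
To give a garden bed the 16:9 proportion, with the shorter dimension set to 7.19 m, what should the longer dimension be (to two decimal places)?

12.78 m

16:9 ≈ 1.77778.
Longer side = 7.19 × 1.77778 ≈ 12.7822 → 12.78 m.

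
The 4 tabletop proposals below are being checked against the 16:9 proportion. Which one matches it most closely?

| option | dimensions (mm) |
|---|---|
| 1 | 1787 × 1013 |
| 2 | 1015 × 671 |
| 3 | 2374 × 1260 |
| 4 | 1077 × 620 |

1

Ratios (long/short): 1 ≈ 1.764; 2 ≈ 1.513; 3 ≈ 1.884; 4 ≈ 1.737.
16:9 ≈ 1.778; option 1 is nearest (Δ 0.014).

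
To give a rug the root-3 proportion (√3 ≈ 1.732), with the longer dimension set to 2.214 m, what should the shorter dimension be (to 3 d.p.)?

1.278 m

root-3 ≈ 1.73205.
Shorter side = 2.214 ÷ 1.73205 ≈ 1.27825 → 1.278 m.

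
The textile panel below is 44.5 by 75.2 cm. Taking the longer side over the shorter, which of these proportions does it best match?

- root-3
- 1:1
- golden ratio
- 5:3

75.2/44.5 ≈ 1.690. Nearest candidates are 5:3 (1.667, off by 0.023) and root-3 (1.732, off by 0.042).

5:3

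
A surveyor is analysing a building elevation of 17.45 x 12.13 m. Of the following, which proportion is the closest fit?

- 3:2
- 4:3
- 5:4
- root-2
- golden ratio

17.45/12.13 ≈ 1.439. Nearest candidates are root-2 (1.414, off by 0.025) and 3:2 (1.500, off by 0.061).

root-2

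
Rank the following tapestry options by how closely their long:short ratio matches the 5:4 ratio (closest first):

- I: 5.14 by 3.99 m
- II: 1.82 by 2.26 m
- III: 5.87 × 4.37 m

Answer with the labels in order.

II, I, III

Ratios: I = 5.14 / 3.99 ≈ 1.288; II = 2.26 / 1.82 ≈ 1.242; III = 5.87 / 4.37 ≈ 1.343.
|Δ from 1.250|: I 0.038; II 0.008; III 0.093.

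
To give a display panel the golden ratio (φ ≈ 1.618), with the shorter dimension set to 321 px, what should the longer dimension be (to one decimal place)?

519.4 px

golden ratio ≈ 1.61803.
Longer side = 321 × 1.61803 ≈ 519.388 → 519.4 px.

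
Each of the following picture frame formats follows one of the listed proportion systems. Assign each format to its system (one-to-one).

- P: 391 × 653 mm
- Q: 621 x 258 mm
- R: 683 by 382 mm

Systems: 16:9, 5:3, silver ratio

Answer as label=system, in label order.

P = 653/391 ≈ 1.670 → 5:3 (1.667)
Q = 621/258 ≈ 2.407 → silver ratio (2.414)
R = 683/382 ≈ 1.788 → 16:9 (1.778)

P=5:3, Q=silver ratio, R=16:9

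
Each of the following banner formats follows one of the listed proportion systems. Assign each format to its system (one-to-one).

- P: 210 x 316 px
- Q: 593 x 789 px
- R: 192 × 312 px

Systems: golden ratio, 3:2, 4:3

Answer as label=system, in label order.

Ratios: P ≈ 1.505; Q ≈ 1.331; R ≈ 1.625.
Targets: golden ratio ≈ 1.618; 3:2 ≈ 1.500; 4:3 ≈ 1.333.

P=3:2, Q=4:3, R=golden ratio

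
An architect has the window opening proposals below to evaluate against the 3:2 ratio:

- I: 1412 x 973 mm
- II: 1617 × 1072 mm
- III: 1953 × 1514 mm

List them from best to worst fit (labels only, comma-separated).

I: 1412/973 ≈ 1.451 → |1.451 − 1.500| = 0.049
II: 1617/1072 ≈ 1.508 → |1.508 − 1.500| = 0.008
III: 1953/1514 ≈ 1.290 → |1.290 − 1.500| = 0.210

II, I, III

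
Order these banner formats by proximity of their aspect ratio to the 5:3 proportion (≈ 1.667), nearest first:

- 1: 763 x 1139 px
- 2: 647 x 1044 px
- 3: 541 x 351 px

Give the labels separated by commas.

1: 1139/763 ≈ 1.493 → |1.493 − 1.667| = 0.174
2: 1044/647 ≈ 1.614 → |1.614 − 1.667| = 0.053
3: 541/351 ≈ 1.541 → |1.541 − 1.667| = 0.126

2, 3, 1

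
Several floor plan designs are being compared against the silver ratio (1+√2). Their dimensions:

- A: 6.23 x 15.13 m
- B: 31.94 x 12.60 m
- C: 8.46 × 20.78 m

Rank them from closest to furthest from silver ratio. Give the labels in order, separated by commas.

A, C, B

A: 15.13/6.23 ≈ 2.429 → |2.429 − 2.414| = 0.015
B: 31.94/12.60 ≈ 2.535 → |2.535 − 2.414| = 0.121
C: 20.78/8.46 ≈ 2.456 → |2.456 − 2.414| = 0.042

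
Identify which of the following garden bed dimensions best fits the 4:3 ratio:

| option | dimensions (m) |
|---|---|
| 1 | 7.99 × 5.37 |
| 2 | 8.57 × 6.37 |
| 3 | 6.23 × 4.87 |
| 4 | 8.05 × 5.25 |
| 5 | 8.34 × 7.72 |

2

Ratios (long/short): 1 ≈ 1.488; 2 ≈ 1.345; 3 ≈ 1.279; 4 ≈ 1.533; 5 ≈ 1.080.
4:3 ≈ 1.333; option 2 is nearest (Δ 0.012).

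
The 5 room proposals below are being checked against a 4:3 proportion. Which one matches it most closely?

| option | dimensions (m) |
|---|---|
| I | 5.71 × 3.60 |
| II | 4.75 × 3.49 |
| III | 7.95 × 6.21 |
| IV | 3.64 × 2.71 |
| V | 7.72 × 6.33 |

Target 4:3 ≈ 1.333.
I: 1.586 (Δ0.253)  II: 1.361 (Δ0.028)  III: 1.280 (Δ0.053)  IV: 1.343 (Δ0.010)  V: 1.220 (Δ0.113)

IV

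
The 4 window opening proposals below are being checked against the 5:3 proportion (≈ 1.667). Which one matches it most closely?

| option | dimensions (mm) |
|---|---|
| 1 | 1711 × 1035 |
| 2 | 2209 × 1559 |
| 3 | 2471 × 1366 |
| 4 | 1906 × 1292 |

Target 5:3 ≈ 1.667.
1: 1.653 (Δ0.014)  2: 1.417 (Δ0.250)  3: 1.809 (Δ0.142)  4: 1.475 (Δ0.192)

1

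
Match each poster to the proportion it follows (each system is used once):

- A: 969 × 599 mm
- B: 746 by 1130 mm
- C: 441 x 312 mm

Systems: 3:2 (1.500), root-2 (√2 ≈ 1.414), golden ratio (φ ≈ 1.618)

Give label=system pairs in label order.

Ratios: A ≈ 1.618; B ≈ 1.515; C ≈ 1.413.
Targets: 3:2 ≈ 1.500; root-2 ≈ 1.414; golden ratio ≈ 1.618.

A=golden ratio, B=3:2, C=root-2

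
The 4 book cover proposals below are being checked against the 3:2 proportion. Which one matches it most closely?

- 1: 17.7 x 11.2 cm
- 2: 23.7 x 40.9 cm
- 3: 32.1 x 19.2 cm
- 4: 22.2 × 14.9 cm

4

Ratios (long/short): 1 ≈ 1.580; 2 ≈ 1.726; 3 ≈ 1.672; 4 ≈ 1.490.
3:2 ≈ 1.500; option 4 is nearest (Δ 0.010).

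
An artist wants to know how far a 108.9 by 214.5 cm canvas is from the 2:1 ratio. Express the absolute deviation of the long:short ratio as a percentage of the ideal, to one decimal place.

1.5%

Ratio = 214.5 / 108.9 ≈ 1.9697.
Ideal 2:1 = 2.0000. |1.9697 − 2.0000| / 2.0000 ≈ 1.51% → 1.5%.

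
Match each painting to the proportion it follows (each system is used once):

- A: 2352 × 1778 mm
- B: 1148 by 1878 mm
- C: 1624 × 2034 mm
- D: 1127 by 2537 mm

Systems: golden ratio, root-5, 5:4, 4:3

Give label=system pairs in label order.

A = 2352/1778 ≈ 1.323 → 4:3 (1.333)
B = 1878/1148 ≈ 1.636 → golden ratio (1.618)
C = 2034/1624 ≈ 1.252 → 5:4 (1.250)
D = 2537/1127 ≈ 2.251 → root-5 (2.236)

A=4:3, B=golden ratio, C=5:4, D=root-5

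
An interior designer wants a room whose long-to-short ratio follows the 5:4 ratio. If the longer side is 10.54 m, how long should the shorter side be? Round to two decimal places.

5:4 = 1.25000.
Shorter side = 10.54 ÷ 1.25000 ≈ 8.4320 → 8.43 m.

8.43 m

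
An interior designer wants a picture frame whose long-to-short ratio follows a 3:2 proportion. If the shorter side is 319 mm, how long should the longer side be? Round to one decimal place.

3:2 = 1.50000.
Longer side = 319 × 1.50000 ≈ 478.500 → 478.5 mm.

478.5 mm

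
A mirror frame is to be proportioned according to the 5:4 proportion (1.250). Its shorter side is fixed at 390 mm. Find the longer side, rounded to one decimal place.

5:4 = 1.25000.
Longer side = 390 × 1.25000 ≈ 487.500 → 487.5 mm.

487.5 mm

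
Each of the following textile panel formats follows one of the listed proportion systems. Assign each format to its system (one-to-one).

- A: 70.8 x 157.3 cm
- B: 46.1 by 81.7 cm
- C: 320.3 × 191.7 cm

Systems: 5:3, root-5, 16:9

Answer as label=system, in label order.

A=root-5, B=16:9, C=5:3

Ratios: A ≈ 2.222; B ≈ 1.772; C ≈ 1.671.
Targets: 5:3 ≈ 1.667; root-5 ≈ 2.236; 16:9 ≈ 1.778.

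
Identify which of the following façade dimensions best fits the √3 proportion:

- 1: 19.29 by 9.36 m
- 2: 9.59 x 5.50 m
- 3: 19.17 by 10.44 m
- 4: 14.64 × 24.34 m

2

Target root-3 ≈ 1.732.
1: 2.061 (Δ0.329)  2: 1.744 (Δ0.012)  3: 1.836 (Δ0.104)  4: 1.663 (Δ0.069)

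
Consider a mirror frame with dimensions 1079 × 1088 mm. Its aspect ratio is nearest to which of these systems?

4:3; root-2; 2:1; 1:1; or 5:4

Ratio = 1088 / 1079 ≈ 1.008.
Distances: 4:3 1.333 (Δ 0.325); root-2 1.414 (Δ 0.406); 2:1 2.000 (Δ 0.992); 1:1 1.000 (Δ 0.008); 5:4 1.250 (Δ 0.242).

1:1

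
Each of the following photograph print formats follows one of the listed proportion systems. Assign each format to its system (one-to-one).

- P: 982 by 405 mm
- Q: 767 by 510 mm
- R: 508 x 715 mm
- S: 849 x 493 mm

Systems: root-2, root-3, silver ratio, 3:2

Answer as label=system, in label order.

P = 982/405 ≈ 2.425 → silver ratio (2.414)
Q = 767/510 ≈ 1.504 → 3:2 (1.500)
R = 715/508 ≈ 1.407 → root-2 (1.414)
S = 849/493 ≈ 1.722 → root-3 (1.732)

P=silver ratio, Q=3:2, R=root-2, S=root-3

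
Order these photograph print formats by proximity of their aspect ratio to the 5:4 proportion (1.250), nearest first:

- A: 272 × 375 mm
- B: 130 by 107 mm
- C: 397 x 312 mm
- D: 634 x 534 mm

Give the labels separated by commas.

Ratios: A = 375 / 272 ≈ 1.379; B = 130 / 107 ≈ 1.215; C = 397 / 312 ≈ 1.272; D = 634 / 534 ≈ 1.187.
|Δ from 1.250|: A 0.129; B 0.035; C 0.022; D 0.063.

C, B, D, A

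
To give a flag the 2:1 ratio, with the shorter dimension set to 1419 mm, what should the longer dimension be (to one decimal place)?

2838.0 mm

2:1 = 2.00000.
Longer side = 1419 × 2.00000 ≈ 2838.000 → 2838.0 mm.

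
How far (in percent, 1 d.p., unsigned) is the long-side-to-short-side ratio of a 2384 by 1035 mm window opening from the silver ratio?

Ratio = 2384 / 1035 ≈ 2.3034.
Ideal silver ratio ≈ 2.4142. |2.3034 − 2.4142| / 2.4142 ≈ 4.59% → 4.6%.

4.6%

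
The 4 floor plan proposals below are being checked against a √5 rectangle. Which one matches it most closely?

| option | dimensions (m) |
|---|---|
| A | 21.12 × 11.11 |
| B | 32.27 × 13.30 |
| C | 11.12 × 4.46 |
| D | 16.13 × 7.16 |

D

Ratios (long/short): A ≈ 1.901; B ≈ 2.426; C ≈ 2.493; D ≈ 2.253.
root-5 ≈ 2.236; option D is nearest (Δ 0.017).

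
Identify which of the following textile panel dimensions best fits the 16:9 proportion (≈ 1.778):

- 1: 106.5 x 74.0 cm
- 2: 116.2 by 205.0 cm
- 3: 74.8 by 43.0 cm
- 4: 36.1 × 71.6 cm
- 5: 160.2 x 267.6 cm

2

Target 16:9 ≈ 1.778.
1: 1.439 (Δ0.339)  2: 1.764 (Δ0.014)  3: 1.740 (Δ0.038)  4: 1.983 (Δ0.205)  5: 1.670 (Δ0.108)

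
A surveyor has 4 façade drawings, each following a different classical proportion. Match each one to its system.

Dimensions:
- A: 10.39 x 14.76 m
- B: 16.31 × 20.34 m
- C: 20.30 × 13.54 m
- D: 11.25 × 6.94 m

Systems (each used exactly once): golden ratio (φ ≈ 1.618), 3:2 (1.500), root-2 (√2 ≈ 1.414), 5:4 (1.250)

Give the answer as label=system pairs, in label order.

A=root-2, B=5:4, C=3:2, D=golden ratio

A = 14.76/10.39 ≈ 1.421 → root-2 (1.414)
B = 20.34/16.31 ≈ 1.247 → 5:4 (1.250)
C = 20.30/13.54 ≈ 1.499 → 3:2 (1.500)
D = 11.25/6.94 ≈ 1.621 → golden ratio (1.618)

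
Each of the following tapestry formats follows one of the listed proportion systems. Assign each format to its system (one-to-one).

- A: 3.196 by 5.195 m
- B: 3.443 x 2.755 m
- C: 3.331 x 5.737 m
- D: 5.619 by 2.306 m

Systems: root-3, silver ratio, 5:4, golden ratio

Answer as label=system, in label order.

A = 5.195/3.196 ≈ 1.625 → golden ratio (1.618)
B = 3.443/2.755 ≈ 1.250 → 5:4 (1.250)
C = 5.737/3.331 ≈ 1.722 → root-3 (1.732)
D = 5.619/2.306 ≈ 2.437 → silver ratio (2.414)

A=golden ratio, B=5:4, C=root-3, D=silver ratio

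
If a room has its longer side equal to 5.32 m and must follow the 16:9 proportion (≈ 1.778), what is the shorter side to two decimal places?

16:9 ≈ 1.77778.
Shorter side = 5.32 ÷ 1.77778 ≈ 2.9925 → 2.99 m.

2.99 m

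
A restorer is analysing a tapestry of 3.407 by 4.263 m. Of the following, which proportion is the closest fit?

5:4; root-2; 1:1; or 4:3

4.263/3.407 ≈ 1.251. Nearest candidates are 5:4 (1.250, off by 0.001) and 4:3 (1.333, off by 0.082).

5:4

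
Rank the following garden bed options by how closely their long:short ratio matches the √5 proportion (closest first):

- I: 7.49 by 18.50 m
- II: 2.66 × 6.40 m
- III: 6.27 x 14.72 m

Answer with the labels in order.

Ratios: I = 18.50 / 7.49 ≈ 2.470; II = 6.40 / 2.66 ≈ 2.406; III = 14.72 / 6.27 ≈ 2.348.
|Δ from 2.236|: I 0.234; II 0.170; III 0.112.

III, II, I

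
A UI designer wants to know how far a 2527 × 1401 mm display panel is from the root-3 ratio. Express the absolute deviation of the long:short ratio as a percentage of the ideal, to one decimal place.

4.1%

Ratio = 2527 / 1401 ≈ 1.8037.
Ideal root-3 ≈ 1.7321. |1.8037 − 1.7321| / 1.7321 ≈ 4.13% → 4.1%.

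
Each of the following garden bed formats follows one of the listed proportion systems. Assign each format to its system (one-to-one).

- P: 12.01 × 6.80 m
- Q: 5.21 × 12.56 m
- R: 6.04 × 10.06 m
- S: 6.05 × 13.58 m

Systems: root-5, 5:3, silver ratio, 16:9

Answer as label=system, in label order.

P=16:9, Q=silver ratio, R=5:3, S=root-5

Ratios: P ≈ 1.766; Q ≈ 2.411; R ≈ 1.666; S ≈ 2.245.
Targets: root-5 ≈ 2.236; 5:3 ≈ 1.667; silver ratio ≈ 2.414; 16:9 ≈ 1.778.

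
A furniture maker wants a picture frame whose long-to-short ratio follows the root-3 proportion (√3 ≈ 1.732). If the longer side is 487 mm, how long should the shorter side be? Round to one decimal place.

281.2 mm

root-3 ≈ 1.73205.
Shorter side = 487 ÷ 1.73205 ≈ 281.170 → 281.2 mm.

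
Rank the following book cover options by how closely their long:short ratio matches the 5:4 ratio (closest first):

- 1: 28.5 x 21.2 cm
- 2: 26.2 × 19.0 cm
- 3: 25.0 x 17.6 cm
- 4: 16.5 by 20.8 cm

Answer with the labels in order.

4, 1, 2, 3

Ratios: 1 = 28.5 / 21.2 ≈ 1.344; 2 = 26.2 / 19.0 ≈ 1.379; 3 = 25.0 / 17.6 ≈ 1.420; 4 = 20.8 / 16.5 ≈ 1.261.
|Δ from 1.250|: 1 0.094; 2 0.129; 3 0.170; 4 0.011.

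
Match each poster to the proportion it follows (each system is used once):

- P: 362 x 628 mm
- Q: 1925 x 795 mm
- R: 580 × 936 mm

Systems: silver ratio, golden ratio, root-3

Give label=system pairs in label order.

Ratios: P ≈ 1.735; Q ≈ 2.421; R ≈ 1.614.
Targets: silver ratio ≈ 2.414; golden ratio ≈ 1.618; root-3 ≈ 1.732.

P=root-3, Q=silver ratio, R=golden ratio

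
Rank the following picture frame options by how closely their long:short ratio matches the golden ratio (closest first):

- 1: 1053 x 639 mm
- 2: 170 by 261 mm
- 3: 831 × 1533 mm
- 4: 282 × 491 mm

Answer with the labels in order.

Ratios: 1 = 1053 / 639 ≈ 1.648; 2 = 261 / 170 ≈ 1.535; 3 = 1533 / 831 ≈ 1.845; 4 = 491 / 282 ≈ 1.741.
|Δ from 1.618|: 1 0.030; 2 0.083; 3 0.227; 4 0.123.

1, 2, 4, 3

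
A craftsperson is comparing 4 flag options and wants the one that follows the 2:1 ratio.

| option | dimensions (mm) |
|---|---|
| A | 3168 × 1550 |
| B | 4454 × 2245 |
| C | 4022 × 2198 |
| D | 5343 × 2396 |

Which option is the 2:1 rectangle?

B

Target 2:1 ≈ 2.000.
A: 2.044 (Δ0.044)  B: 1.984 (Δ0.016)  C: 1.830 (Δ0.170)  D: 2.230 (Δ0.230)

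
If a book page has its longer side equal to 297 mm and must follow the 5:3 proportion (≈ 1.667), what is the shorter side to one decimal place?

5:3 ≈ 1.66667.
Shorter side = 297 ÷ 1.66667 ≈ 178.200 → 178.2 mm.

178.2 mm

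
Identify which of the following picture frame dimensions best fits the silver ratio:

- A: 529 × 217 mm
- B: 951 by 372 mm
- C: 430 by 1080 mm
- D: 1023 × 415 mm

Target silver ratio ≈ 2.414.
A: 2.438 (Δ0.024)  B: 2.556 (Δ0.142)  C: 2.512 (Δ0.098)  D: 2.465 (Δ0.051)

A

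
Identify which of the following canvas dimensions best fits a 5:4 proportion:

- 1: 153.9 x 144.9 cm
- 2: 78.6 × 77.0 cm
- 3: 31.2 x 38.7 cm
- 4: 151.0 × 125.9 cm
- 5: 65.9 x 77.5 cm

Ratios (long/short): 1 ≈ 1.062; 2 ≈ 1.021; 3 ≈ 1.240; 4 ≈ 1.199; 5 ≈ 1.176.
5:4 ≈ 1.250; option 3 is nearest (Δ 0.010).

3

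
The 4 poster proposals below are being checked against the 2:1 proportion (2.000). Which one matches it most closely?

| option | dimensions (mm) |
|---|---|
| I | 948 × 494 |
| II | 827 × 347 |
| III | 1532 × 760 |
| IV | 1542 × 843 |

III

Ratios (long/short): I ≈ 1.919; II ≈ 2.383; III ≈ 2.016; IV ≈ 1.829.
2:1 ≈ 2.000; option III is nearest (Δ 0.016).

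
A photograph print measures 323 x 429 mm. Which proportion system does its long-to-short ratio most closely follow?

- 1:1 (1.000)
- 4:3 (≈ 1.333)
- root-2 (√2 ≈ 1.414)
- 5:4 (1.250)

Ratio = 429 / 323 ≈ 1.328.
Distances: 1:1 1.000 (Δ 0.328); 4:3 1.333 (Δ 0.005); root-2 1.414 (Δ 0.086); 5:4 1.250 (Δ 0.078).

4:3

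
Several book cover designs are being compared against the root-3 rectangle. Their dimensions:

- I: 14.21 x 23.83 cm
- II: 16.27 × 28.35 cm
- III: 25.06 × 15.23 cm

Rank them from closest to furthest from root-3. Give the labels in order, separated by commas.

Ratios: I = 23.83 / 14.21 ≈ 1.677; II = 28.35 / 16.27 ≈ 1.742; III = 25.06 / 15.23 ≈ 1.645.
|Δ from 1.732|: I 0.055; II 0.010; III 0.087.

II, I, III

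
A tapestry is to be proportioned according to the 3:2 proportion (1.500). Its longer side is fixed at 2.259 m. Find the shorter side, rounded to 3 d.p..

3:2 = 1.50000.
Shorter side = 2.259 ÷ 1.50000 ≈ 1.50600 → 1.506 m.

1.506 m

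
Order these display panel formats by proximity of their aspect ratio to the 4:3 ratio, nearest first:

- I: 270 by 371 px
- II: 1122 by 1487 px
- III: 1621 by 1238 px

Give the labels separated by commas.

Ratios: I = 371 / 270 ≈ 1.374; II = 1487 / 1122 ≈ 1.325; III = 1621 / 1238 ≈ 1.309.
|Δ from 1.333|: I 0.041; II 0.008; III 0.024.

II, III, I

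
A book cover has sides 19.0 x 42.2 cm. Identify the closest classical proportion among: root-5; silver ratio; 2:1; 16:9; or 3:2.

42.2/19.0 ≈ 2.221. Nearest candidates are root-5 (2.236, off by 0.015) and silver ratio (2.414, off by 0.193).

root-5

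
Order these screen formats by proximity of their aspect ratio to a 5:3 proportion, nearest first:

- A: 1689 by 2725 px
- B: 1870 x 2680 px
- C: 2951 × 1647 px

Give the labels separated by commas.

A, C, B

A: 2725/1689 ≈ 1.613 → |1.613 − 1.667| = 0.054
B: 2680/1870 ≈ 1.433 → |1.433 − 1.667| = 0.234
C: 2951/1647 ≈ 1.792 → |1.792 − 1.667| = 0.125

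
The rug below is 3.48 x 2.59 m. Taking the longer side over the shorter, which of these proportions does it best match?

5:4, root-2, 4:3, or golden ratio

Ratio = 3.48 / 2.59 ≈ 1.344.
Distances: 5:4 1.250 (Δ 0.094); root-2 1.414 (Δ 0.070); 4:3 1.333 (Δ 0.011); golden ratio 1.618 (Δ 0.274).

4:3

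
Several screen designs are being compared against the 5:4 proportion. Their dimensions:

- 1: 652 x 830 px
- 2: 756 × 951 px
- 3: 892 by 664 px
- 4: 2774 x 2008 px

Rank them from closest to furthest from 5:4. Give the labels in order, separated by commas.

1: 830/652 ≈ 1.273 → |1.273 − 1.250| = 0.023
2: 951/756 ≈ 1.258 → |1.258 − 1.250| = 0.008
3: 892/664 ≈ 1.343 → |1.343 − 1.250| = 0.093
4: 2774/2008 ≈ 1.381 → |1.381 − 1.250| = 0.131

2, 1, 3, 4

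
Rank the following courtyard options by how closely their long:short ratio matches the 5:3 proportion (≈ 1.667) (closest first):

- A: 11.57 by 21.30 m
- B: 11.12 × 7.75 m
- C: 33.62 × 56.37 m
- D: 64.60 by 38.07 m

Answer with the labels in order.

Ratios: A = 21.30 / 11.57 ≈ 1.841; B = 11.12 / 7.75 ≈ 1.435; C = 56.37 / 33.62 ≈ 1.677; D = 64.60 / 38.07 ≈ 1.697.
|Δ from 1.667|: A 0.174; B 0.232; C 0.010; D 0.030.

C, D, A, B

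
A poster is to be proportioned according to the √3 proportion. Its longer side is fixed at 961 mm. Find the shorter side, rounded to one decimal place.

554.8 mm

root-3 ≈ 1.73205.
Shorter side = 961 ÷ 1.73205 ≈ 554.834 → 554.8 mm.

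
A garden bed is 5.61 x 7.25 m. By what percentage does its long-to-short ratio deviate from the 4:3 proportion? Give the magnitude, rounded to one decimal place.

Ratio = 7.25 / 5.61 ≈ 1.2923.
Ideal 4:3 ≈ 1.3333. |1.2923 − 1.3333| / 1.3333 ≈ 3.08% → 3.1%.

3.1%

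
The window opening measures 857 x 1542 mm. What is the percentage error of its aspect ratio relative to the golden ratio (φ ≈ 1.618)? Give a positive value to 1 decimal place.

Ratio = 1542 / 857 ≈ 1.7993.
Ideal golden ratio ≈ 1.6180. |1.7993 − 1.6180| / 1.6180 ≈ 11.21% → 11.2%.

11.2%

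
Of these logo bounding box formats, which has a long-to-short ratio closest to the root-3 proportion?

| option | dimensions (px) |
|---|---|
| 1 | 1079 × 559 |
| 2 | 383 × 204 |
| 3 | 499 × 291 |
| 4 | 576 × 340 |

Ratios (long/short): 1 ≈ 1.930; 2 ≈ 1.877; 3 ≈ 1.715; 4 ≈ 1.694.
root-3 ≈ 1.732; option 3 is nearest (Δ 0.017).

3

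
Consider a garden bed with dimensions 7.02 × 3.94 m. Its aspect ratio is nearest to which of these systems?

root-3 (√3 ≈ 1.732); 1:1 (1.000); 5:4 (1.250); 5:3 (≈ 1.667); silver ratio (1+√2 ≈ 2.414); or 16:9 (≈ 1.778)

Ratio = 7.02 / 3.94 ≈ 1.782.
Distances: root-3 1.732 (Δ 0.050); 1:1 1.000 (Δ 0.782); 5:4 1.250 (Δ 0.532); 5:3 1.667 (Δ 0.115); silver ratio 2.414 (Δ 0.632); 16:9 1.778 (Δ 0.004).

16:9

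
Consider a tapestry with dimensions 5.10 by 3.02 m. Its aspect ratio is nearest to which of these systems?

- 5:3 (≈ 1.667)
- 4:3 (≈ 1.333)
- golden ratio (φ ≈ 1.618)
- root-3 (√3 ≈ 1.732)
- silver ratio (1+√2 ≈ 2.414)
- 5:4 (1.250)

5:3

Ratio = 5.10 / 3.02 ≈ 1.689.
Distances: 5:3 1.667 (Δ 0.022); 4:3 1.333 (Δ 0.356); golden ratio 1.618 (Δ 0.071); root-3 1.732 (Δ 0.043); silver ratio 2.414 (Δ 0.725); 5:4 1.250 (Δ 0.439).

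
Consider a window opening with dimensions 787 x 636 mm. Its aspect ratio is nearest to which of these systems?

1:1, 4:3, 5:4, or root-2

787/636 ≈ 1.237. Nearest candidates are 5:4 (1.250, off by 0.013) and 4:3 (1.333, off by 0.096).

5:4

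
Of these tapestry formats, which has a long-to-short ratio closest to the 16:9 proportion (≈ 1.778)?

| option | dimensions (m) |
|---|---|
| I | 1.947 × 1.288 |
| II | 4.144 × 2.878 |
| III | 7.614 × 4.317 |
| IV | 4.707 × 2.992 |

Ratios (long/short): I ≈ 1.512; II ≈ 1.440; III ≈ 1.764; IV ≈ 1.573.
16:9 ≈ 1.778; option III is nearest (Δ 0.014).

III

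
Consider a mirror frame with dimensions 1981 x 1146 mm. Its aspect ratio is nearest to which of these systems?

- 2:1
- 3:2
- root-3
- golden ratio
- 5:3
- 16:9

1981/1146 ≈ 1.729. Nearest candidates are root-3 (1.732, off by 0.003) and 16:9 (1.778, off by 0.049).

root-3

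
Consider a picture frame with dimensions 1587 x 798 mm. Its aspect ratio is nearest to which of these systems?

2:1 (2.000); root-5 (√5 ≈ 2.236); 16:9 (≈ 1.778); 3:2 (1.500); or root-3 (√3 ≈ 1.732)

2:1

1587/798 ≈ 1.989. Nearest candidates are 2:1 (2.000, off by 0.011) and 16:9 (1.778, off by 0.211).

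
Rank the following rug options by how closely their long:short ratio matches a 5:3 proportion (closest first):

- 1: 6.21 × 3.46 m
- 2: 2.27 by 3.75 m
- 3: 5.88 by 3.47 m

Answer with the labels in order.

1: 6.21/3.46 ≈ 1.795 → |1.795 − 1.667| = 0.128
2: 3.75/2.27 ≈ 1.652 → |1.652 − 1.667| = 0.015
3: 5.88/3.47 ≈ 1.695 → |1.695 − 1.667| = 0.028

2, 3, 1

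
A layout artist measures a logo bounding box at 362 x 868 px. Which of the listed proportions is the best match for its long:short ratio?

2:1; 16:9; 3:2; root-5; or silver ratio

silver ratio

868/362 ≈ 2.398. Nearest candidates are silver ratio (2.414, off by 0.016) and root-5 (2.236, off by 0.162).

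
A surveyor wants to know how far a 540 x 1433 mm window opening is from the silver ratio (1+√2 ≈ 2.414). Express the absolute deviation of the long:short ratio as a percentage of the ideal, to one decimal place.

Ratio = 1433 / 540 ≈ 2.6537.
Ideal silver ratio ≈ 2.4142. |2.6537 − 2.4142| / 2.4142 ≈ 9.92% → 9.9%.

9.9%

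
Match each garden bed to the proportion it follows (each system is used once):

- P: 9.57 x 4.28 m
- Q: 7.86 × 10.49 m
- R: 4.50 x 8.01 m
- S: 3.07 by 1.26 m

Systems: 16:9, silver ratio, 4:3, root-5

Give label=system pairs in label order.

P=root-5, Q=4:3, R=16:9, S=silver ratio

P = 9.57/4.28 ≈ 2.236 → root-5 (2.236)
Q = 10.49/7.86 ≈ 1.335 → 4:3 (1.333)
R = 8.01/4.50 ≈ 1.780 → 16:9 (1.778)
S = 3.07/1.26 ≈ 2.437 → silver ratio (2.414)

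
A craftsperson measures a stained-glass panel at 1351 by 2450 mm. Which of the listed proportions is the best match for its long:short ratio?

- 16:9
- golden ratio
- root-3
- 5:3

Ratio = 2450 / 1351 ≈ 1.813.
Distances: 16:9 1.778 (Δ 0.035); golden ratio 1.618 (Δ 0.195); root-3 1.732 (Δ 0.081); 5:3 1.667 (Δ 0.146).

16:9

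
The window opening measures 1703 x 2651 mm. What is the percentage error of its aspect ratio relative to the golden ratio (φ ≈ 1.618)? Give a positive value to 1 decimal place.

3.8%

Ratio = 2651 / 1703 ≈ 1.5567.
Ideal golden ratio ≈ 1.6180. |1.5567 − 1.6180| / 1.6180 ≈ 3.79% → 3.8%.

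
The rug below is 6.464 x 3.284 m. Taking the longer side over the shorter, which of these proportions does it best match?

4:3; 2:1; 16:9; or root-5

6.464/3.284 ≈ 1.968. Nearest candidates are 2:1 (2.000, off by 0.032) and 16:9 (1.778, off by 0.190).

2:1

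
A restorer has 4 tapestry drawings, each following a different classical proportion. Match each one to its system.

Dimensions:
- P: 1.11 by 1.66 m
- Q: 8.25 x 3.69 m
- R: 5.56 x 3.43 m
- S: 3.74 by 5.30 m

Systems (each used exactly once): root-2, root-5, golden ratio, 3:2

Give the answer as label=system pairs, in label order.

P=3:2, Q=root-5, R=golden ratio, S=root-2

Ratios: P ≈ 1.495; Q ≈ 2.236; R ≈ 1.621; S ≈ 1.417.
Targets: root-2 ≈ 1.414; root-5 ≈ 2.236; golden ratio ≈ 1.618; 3:2 ≈ 1.500.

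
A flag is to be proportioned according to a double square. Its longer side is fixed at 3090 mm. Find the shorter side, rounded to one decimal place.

2:1 = 2.00000.
Shorter side = 3090 ÷ 2.00000 ≈ 1545.000 → 1545.0 mm.

1545.0 mm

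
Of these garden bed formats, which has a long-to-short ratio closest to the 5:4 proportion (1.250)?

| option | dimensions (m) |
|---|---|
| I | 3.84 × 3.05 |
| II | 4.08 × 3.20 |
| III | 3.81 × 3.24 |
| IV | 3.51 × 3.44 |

I

Target 5:4 ≈ 1.250.
I: 1.259 (Δ0.009)  II: 1.275 (Δ0.025)  III: 1.176 (Δ0.074)  IV: 1.020 (Δ0.230)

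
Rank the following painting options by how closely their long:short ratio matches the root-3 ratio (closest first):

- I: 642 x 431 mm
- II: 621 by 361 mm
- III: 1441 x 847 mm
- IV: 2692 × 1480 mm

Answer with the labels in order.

II, III, IV, I

I: 642/431 ≈ 1.490 → |1.490 − 1.732| = 0.242
II: 621/361 ≈ 1.720 → |1.720 − 1.732| = 0.012
III: 1441/847 ≈ 1.701 → |1.701 − 1.732| = 0.031
IV: 2692/1480 ≈ 1.819 → |1.819 − 1.732| = 0.087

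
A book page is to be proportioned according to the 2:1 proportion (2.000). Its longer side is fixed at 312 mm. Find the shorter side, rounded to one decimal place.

156.0 mm

2:1 = 2.00000.
Shorter side = 312 ÷ 2.00000 ≈ 156.000 → 156.0 mm.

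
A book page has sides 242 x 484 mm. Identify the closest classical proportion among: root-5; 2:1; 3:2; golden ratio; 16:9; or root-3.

2:1

484/242 ≈ 2.000. Nearest candidates are 2:1 (2.000, off by 0.000) and 16:9 (1.778, off by 0.222).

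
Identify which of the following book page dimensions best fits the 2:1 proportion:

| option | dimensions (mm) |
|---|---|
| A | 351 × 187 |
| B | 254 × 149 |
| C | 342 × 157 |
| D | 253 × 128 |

Ratios (long/short): A ≈ 1.877; B ≈ 1.705; C ≈ 2.178; D ≈ 1.977.
2:1 ≈ 2.000; option D is nearest (Δ 0.023).

D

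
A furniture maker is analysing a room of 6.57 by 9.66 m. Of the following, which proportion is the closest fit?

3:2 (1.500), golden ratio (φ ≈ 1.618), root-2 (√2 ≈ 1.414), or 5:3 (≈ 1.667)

3:2

Ratio = 9.66 / 6.57 ≈ 1.470.
Distances: 3:2 1.500 (Δ 0.030); golden ratio 1.618 (Δ 0.148); root-2 1.414 (Δ 0.056); 5:3 1.667 (Δ 0.197).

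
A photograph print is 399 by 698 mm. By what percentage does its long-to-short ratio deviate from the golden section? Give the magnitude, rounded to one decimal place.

8.1%

Ratio = 698 / 399 ≈ 1.7494.
Ideal golden ratio ≈ 1.6180. |1.7494 − 1.6180| / 1.6180 ≈ 8.12% → 8.1%.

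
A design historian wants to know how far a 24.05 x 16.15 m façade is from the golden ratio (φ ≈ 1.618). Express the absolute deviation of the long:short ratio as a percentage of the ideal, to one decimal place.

Ratio = 24.05 / 16.15 ≈ 1.4892.
Ideal golden ratio ≈ 1.6180. |1.4892 − 1.6180| / 1.6180 ≈ 7.96% → 8.0%.

8.0%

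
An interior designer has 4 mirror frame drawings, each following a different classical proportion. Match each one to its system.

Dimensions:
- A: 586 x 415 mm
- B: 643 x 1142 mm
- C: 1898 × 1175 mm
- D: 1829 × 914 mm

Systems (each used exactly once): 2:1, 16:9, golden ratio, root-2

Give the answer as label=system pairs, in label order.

Ratios: A ≈ 1.412; B ≈ 1.776; C ≈ 1.615; D ≈ 2.001.
Targets: 2:1 ≈ 2.000; 16:9 ≈ 1.778; golden ratio ≈ 1.618; root-2 ≈ 1.414.

A=root-2, B=16:9, C=golden ratio, D=2:1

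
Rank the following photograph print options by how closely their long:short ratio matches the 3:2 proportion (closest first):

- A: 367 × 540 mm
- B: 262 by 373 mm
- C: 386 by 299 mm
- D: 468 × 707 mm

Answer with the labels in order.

Ratios: A = 540 / 367 ≈ 1.471; B = 373 / 262 ≈ 1.424; C = 386 / 299 ≈ 1.291; D = 707 / 468 ≈ 1.511.
|Δ from 1.500|: A 0.029; B 0.076; C 0.209; D 0.011.

D, A, B, C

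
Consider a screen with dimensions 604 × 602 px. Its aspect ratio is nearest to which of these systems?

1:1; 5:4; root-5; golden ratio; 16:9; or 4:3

1:1

Ratio = 604 / 602 ≈ 1.003.
Distances: 1:1 1.000 (Δ 0.003); 5:4 1.250 (Δ 0.247); root-5 2.236 (Δ 1.233); golden ratio 1.618 (Δ 0.615); 16:9 1.778 (Δ 0.775); 4:3 1.333 (Δ 0.330).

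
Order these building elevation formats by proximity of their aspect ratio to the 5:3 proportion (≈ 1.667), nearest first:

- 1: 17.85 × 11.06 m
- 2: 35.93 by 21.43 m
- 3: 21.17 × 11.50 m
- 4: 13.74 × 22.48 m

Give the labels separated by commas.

Ratios: 1 = 17.85 / 11.06 ≈ 1.614; 2 = 35.93 / 21.43 ≈ 1.677; 3 = 21.17 / 11.50 ≈ 1.841; 4 = 22.48 / 13.74 ≈ 1.636.
|Δ from 1.667|: 1 0.053; 2 0.010; 3 0.174; 4 0.031.

2, 4, 1, 3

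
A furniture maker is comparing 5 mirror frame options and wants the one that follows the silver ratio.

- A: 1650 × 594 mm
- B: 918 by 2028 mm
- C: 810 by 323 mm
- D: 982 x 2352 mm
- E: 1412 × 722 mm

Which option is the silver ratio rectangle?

Ratios (long/short): A ≈ 2.778; B ≈ 2.209; C ≈ 2.508; D ≈ 2.395; E ≈ 1.956.
silver ratio ≈ 2.414; option D is nearest (Δ 0.019).

D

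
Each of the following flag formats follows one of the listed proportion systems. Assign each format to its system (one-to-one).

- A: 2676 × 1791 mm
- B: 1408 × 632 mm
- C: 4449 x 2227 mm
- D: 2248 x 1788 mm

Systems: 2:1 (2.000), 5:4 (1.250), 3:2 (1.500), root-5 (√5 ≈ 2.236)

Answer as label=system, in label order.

Ratios: A ≈ 1.494; B ≈ 2.228; C ≈ 1.998; D ≈ 1.257.
Targets: 2:1 ≈ 2.000; 5:4 ≈ 1.250; 3:2 ≈ 1.500; root-5 ≈ 2.236.

A=3:2, B=root-5, C=2:1, D=5:4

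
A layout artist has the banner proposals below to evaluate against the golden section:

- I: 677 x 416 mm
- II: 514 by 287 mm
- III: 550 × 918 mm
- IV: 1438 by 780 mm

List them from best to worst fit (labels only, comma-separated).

I, III, II, IV

I: 677/416 ≈ 1.627 → |1.627 − 1.618| = 0.009
II: 514/287 ≈ 1.791 → |1.791 − 1.618| = 0.173
III: 918/550 ≈ 1.669 → |1.669 − 1.618| = 0.051
IV: 1438/780 ≈ 1.844 → |1.844 − 1.618| = 0.226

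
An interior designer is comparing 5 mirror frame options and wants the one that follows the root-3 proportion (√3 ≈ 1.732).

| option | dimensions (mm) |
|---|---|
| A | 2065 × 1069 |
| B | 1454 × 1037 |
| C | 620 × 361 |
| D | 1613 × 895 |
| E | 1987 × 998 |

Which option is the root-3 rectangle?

C

Target root-3 ≈ 1.732.
A: 1.932 (Δ0.200)  B: 1.402 (Δ0.330)  C: 1.717 (Δ0.015)  D: 1.802 (Δ0.070)  E: 1.991 (Δ0.259)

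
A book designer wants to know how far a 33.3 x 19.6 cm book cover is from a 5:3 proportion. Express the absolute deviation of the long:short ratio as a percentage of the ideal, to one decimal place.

1.9%

Ratio = 33.3 / 19.6 ≈ 1.6990.
Ideal 5:3 ≈ 1.6667. |1.6990 − 1.6667| / 1.6667 ≈ 1.94% → 1.9%.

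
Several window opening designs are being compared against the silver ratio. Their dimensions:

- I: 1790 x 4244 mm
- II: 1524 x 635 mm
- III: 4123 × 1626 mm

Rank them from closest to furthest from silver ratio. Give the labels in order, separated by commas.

II, I, III

Ratios: I = 4244 / 1790 ≈ 2.371; II = 1524 / 635 ≈ 2.400; III = 4123 / 1626 ≈ 2.536.
|Δ from 2.414|: I 0.043; II 0.014; III 0.122.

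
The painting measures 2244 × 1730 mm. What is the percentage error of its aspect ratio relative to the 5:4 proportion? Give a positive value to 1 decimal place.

3.8%

Ratio = 2244 / 1730 ≈ 1.2971.
Ideal 5:4 = 1.2500. |1.2971 − 1.2500| / 1.2500 ≈ 3.77% → 3.8%.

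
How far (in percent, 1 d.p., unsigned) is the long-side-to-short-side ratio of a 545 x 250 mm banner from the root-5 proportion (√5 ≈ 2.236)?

Ratio = 545 / 250 ≈ 2.1800.
Ideal root-5 ≈ 2.2361. |2.1800 − 2.2361| / 2.2361 ≈ 2.51% → 2.5%.

2.5%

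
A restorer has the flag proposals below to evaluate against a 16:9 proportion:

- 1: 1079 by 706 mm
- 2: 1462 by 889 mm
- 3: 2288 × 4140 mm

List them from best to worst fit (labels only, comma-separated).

Ratios: 1 = 1079 / 706 ≈ 1.528; 2 = 1462 / 889 ≈ 1.645; 3 = 4140 / 2288 ≈ 1.809.
|Δ from 1.778|: 1 0.250; 2 0.133; 3 0.031.

3, 2, 1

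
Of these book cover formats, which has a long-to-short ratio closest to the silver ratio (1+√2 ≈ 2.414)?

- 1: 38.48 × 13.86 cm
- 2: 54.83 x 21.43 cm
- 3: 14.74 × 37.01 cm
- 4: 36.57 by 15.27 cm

Ratios (long/short): 1 ≈ 2.776; 2 ≈ 2.559; 3 ≈ 2.511; 4 ≈ 2.395.
silver ratio ≈ 2.414; option 4 is nearest (Δ 0.019).

4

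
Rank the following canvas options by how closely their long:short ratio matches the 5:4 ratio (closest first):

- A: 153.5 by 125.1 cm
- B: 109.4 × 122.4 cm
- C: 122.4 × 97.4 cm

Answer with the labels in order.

Ratios: A = 153.5 / 125.1 ≈ 1.227; B = 122.4 / 109.4 ≈ 1.119; C = 122.4 / 97.4 ≈ 1.257.
|Δ from 1.250|: A 0.023; B 0.131; C 0.007.

C, A, B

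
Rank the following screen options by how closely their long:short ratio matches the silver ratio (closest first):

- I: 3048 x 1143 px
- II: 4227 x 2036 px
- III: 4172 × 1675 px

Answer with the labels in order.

III, I, II

I: 3048/1143 ≈ 2.667 → |2.667 − 2.414| = 0.253
II: 4227/2036 ≈ 2.076 → |2.076 − 2.414| = 0.338
III: 4172/1675 ≈ 2.491 → |2.491 − 2.414| = 0.077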